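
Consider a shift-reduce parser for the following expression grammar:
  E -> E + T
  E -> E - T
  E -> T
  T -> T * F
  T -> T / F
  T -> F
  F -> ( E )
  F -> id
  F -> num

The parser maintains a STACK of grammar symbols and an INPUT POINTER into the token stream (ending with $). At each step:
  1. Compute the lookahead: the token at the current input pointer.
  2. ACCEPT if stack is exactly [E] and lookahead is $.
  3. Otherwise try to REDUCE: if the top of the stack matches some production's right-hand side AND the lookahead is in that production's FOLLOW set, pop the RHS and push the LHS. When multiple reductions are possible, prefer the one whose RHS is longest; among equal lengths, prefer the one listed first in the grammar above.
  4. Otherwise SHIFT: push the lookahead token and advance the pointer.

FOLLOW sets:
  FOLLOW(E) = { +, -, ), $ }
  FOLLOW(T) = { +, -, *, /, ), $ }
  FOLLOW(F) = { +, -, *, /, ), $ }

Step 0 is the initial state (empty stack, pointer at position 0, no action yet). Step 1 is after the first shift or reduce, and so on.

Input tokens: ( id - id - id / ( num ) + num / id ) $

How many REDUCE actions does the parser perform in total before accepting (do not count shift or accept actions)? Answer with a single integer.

Answer: 22

Derivation:
Step 1: shift (. Stack=[(] ptr=1 lookahead=id remaining=[id - id - id / ( num ) + num / id ) $]
Step 2: shift id. Stack=[( id] ptr=2 lookahead=- remaining=[- id - id / ( num ) + num / id ) $]
Step 3: reduce F->id. Stack=[( F] ptr=2 lookahead=- remaining=[- id - id / ( num ) + num / id ) $]
Step 4: reduce T->F. Stack=[( T] ptr=2 lookahead=- remaining=[- id - id / ( num ) + num / id ) $]
Step 5: reduce E->T. Stack=[( E] ptr=2 lookahead=- remaining=[- id - id / ( num ) + num / id ) $]
Step 6: shift -. Stack=[( E -] ptr=3 lookahead=id remaining=[id - id / ( num ) + num / id ) $]
Step 7: shift id. Stack=[( E - id] ptr=4 lookahead=- remaining=[- id / ( num ) + num / id ) $]
Step 8: reduce F->id. Stack=[( E - F] ptr=4 lookahead=- remaining=[- id / ( num ) + num / id ) $]
Step 9: reduce T->F. Stack=[( E - T] ptr=4 lookahead=- remaining=[- id / ( num ) + num / id ) $]
Step 10: reduce E->E - T. Stack=[( E] ptr=4 lookahead=- remaining=[- id / ( num ) + num / id ) $]
Step 11: shift -. Stack=[( E -] ptr=5 lookahead=id remaining=[id / ( num ) + num / id ) $]
Step 12: shift id. Stack=[( E - id] ptr=6 lookahead=/ remaining=[/ ( num ) + num / id ) $]
Step 13: reduce F->id. Stack=[( E - F] ptr=6 lookahead=/ remaining=[/ ( num ) + num / id ) $]
Step 14: reduce T->F. Stack=[( E - T] ptr=6 lookahead=/ remaining=[/ ( num ) + num / id ) $]
Step 15: shift /. Stack=[( E - T /] ptr=7 lookahead=( remaining=[( num ) + num / id ) $]
Step 16: shift (. Stack=[( E - T / (] ptr=8 lookahead=num remaining=[num ) + num / id ) $]
Step 17: shift num. Stack=[( E - T / ( num] ptr=9 lookahead=) remaining=[) + num / id ) $]
Step 18: reduce F->num. Stack=[( E - T / ( F] ptr=9 lookahead=) remaining=[) + num / id ) $]
Step 19: reduce T->F. Stack=[( E - T / ( T] ptr=9 lookahead=) remaining=[) + num / id ) $]
Step 20: reduce E->T. Stack=[( E - T / ( E] ptr=9 lookahead=) remaining=[) + num / id ) $]
Step 21: shift ). Stack=[( E - T / ( E )] ptr=10 lookahead=+ remaining=[+ num / id ) $]
Step 22: reduce F->( E ). Stack=[( E - T / F] ptr=10 lookahead=+ remaining=[+ num / id ) $]
Step 23: reduce T->T / F. Stack=[( E - T] ptr=10 lookahead=+ remaining=[+ num / id ) $]
Step 24: reduce E->E - T. Stack=[( E] ptr=10 lookahead=+ remaining=[+ num / id ) $]
Step 25: shift +. Stack=[( E +] ptr=11 lookahead=num remaining=[num / id ) $]
Step 26: shift num. Stack=[( E + num] ptr=12 lookahead=/ remaining=[/ id ) $]
Step 27: reduce F->num. Stack=[( E + F] ptr=12 lookahead=/ remaining=[/ id ) $]
Step 28: reduce T->F. Stack=[( E + T] ptr=12 lookahead=/ remaining=[/ id ) $]
Step 29: shift /. Stack=[( E + T /] ptr=13 lookahead=id remaining=[id ) $]
Step 30: shift id. Stack=[( E + T / id] ptr=14 lookahead=) remaining=[) $]
Step 31: reduce F->id. Stack=[( E + T / F] ptr=14 lookahead=) remaining=[) $]
Step 32: reduce T->T / F. Stack=[( E + T] ptr=14 lookahead=) remaining=[) $]
Step 33: reduce E->E + T. Stack=[( E] ptr=14 lookahead=) remaining=[) $]
Step 34: shift ). Stack=[( E )] ptr=15 lookahead=$ remaining=[$]
Step 35: reduce F->( E ). Stack=[F] ptr=15 lookahead=$ remaining=[$]
Step 36: reduce T->F. Stack=[T] ptr=15 lookahead=$ remaining=[$]
Step 37: reduce E->T. Stack=[E] ptr=15 lookahead=$ remaining=[$]
Step 38: accept. Stack=[E] ptr=15 lookahead=$ remaining=[$]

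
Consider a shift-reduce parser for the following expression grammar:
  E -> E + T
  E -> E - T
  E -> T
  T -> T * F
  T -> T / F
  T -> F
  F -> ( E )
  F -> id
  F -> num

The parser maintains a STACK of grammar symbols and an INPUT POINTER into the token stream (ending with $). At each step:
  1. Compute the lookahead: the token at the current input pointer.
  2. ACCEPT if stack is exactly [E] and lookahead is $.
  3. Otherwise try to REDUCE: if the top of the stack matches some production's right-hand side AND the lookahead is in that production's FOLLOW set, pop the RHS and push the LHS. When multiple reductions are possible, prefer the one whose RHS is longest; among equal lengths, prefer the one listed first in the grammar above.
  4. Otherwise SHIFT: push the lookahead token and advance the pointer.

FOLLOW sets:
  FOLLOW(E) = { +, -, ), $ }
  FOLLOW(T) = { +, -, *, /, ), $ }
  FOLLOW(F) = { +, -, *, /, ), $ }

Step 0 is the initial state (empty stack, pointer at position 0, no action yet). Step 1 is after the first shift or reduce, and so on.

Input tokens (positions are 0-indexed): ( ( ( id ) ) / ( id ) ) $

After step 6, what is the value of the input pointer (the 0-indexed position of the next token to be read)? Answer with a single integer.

Step 1: shift (. Stack=[(] ptr=1 lookahead=( remaining=[( ( id ) ) / ( id ) ) $]
Step 2: shift (. Stack=[( (] ptr=2 lookahead=( remaining=[( id ) ) / ( id ) ) $]
Step 3: shift (. Stack=[( ( (] ptr=3 lookahead=id remaining=[id ) ) / ( id ) ) $]
Step 4: shift id. Stack=[( ( ( id] ptr=4 lookahead=) remaining=[) ) / ( id ) ) $]
Step 5: reduce F->id. Stack=[( ( ( F] ptr=4 lookahead=) remaining=[) ) / ( id ) ) $]
Step 6: reduce T->F. Stack=[( ( ( T] ptr=4 lookahead=) remaining=[) ) / ( id ) ) $]

Answer: 4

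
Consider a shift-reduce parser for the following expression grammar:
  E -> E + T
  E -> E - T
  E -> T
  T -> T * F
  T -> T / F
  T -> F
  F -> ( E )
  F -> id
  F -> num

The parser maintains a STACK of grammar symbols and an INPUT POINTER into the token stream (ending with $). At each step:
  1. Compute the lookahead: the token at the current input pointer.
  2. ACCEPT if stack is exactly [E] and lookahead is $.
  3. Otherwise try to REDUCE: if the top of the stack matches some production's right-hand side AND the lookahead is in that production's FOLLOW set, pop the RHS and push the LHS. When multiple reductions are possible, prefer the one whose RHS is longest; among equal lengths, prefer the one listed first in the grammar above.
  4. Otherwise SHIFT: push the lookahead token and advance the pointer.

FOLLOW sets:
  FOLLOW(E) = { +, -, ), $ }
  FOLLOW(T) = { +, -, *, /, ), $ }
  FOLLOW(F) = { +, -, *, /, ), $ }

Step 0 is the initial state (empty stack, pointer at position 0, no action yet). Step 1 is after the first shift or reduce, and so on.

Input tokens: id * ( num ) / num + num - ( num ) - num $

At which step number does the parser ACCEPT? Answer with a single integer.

Answer: 38

Derivation:
Step 1: shift id. Stack=[id] ptr=1 lookahead=* remaining=[* ( num ) / num + num - ( num ) - num $]
Step 2: reduce F->id. Stack=[F] ptr=1 lookahead=* remaining=[* ( num ) / num + num - ( num ) - num $]
Step 3: reduce T->F. Stack=[T] ptr=1 lookahead=* remaining=[* ( num ) / num + num - ( num ) - num $]
Step 4: shift *. Stack=[T *] ptr=2 lookahead=( remaining=[( num ) / num + num - ( num ) - num $]
Step 5: shift (. Stack=[T * (] ptr=3 lookahead=num remaining=[num ) / num + num - ( num ) - num $]
Step 6: shift num. Stack=[T * ( num] ptr=4 lookahead=) remaining=[) / num + num - ( num ) - num $]
Step 7: reduce F->num. Stack=[T * ( F] ptr=4 lookahead=) remaining=[) / num + num - ( num ) - num $]
Step 8: reduce T->F. Stack=[T * ( T] ptr=4 lookahead=) remaining=[) / num + num - ( num ) - num $]
Step 9: reduce E->T. Stack=[T * ( E] ptr=4 lookahead=) remaining=[) / num + num - ( num ) - num $]
Step 10: shift ). Stack=[T * ( E )] ptr=5 lookahead=/ remaining=[/ num + num - ( num ) - num $]
Step 11: reduce F->( E ). Stack=[T * F] ptr=5 lookahead=/ remaining=[/ num + num - ( num ) - num $]
Step 12: reduce T->T * F. Stack=[T] ptr=5 lookahead=/ remaining=[/ num + num - ( num ) - num $]
Step 13: shift /. Stack=[T /] ptr=6 lookahead=num remaining=[num + num - ( num ) - num $]
Step 14: shift num. Stack=[T / num] ptr=7 lookahead=+ remaining=[+ num - ( num ) - num $]
Step 15: reduce F->num. Stack=[T / F] ptr=7 lookahead=+ remaining=[+ num - ( num ) - num $]
Step 16: reduce T->T / F. Stack=[T] ptr=7 lookahead=+ remaining=[+ num - ( num ) - num $]
Step 17: reduce E->T. Stack=[E] ptr=7 lookahead=+ remaining=[+ num - ( num ) - num $]
Step 18: shift +. Stack=[E +] ptr=8 lookahead=num remaining=[num - ( num ) - num $]
Step 19: shift num. Stack=[E + num] ptr=9 lookahead=- remaining=[- ( num ) - num $]
Step 20: reduce F->num. Stack=[E + F] ptr=9 lookahead=- remaining=[- ( num ) - num $]
Step 21: reduce T->F. Stack=[E + T] ptr=9 lookahead=- remaining=[- ( num ) - num $]
Step 22: reduce E->E + T. Stack=[E] ptr=9 lookahead=- remaining=[- ( num ) - num $]
Step 23: shift -. Stack=[E -] ptr=10 lookahead=( remaining=[( num ) - num $]
Step 24: shift (. Stack=[E - (] ptr=11 lookahead=num remaining=[num ) - num $]
Step 25: shift num. Stack=[E - ( num] ptr=12 lookahead=) remaining=[) - num $]
Step 26: reduce F->num. Stack=[E - ( F] ptr=12 lookahead=) remaining=[) - num $]
Step 27: reduce T->F. Stack=[E - ( T] ptr=12 lookahead=) remaining=[) - num $]
Step 28: reduce E->T. Stack=[E - ( E] ptr=12 lookahead=) remaining=[) - num $]
Step 29: shift ). Stack=[E - ( E )] ptr=13 lookahead=- remaining=[- num $]
Step 30: reduce F->( E ). Stack=[E - F] ptr=13 lookahead=- remaining=[- num $]
Step 31: reduce T->F. Stack=[E - T] ptr=13 lookahead=- remaining=[- num $]
Step 32: reduce E->E - T. Stack=[E] ptr=13 lookahead=- remaining=[- num $]
Step 33: shift -. Stack=[E -] ptr=14 lookahead=num remaining=[num $]
Step 34: shift num. Stack=[E - num] ptr=15 lookahead=$ remaining=[$]
Step 35: reduce F->num. Stack=[E - F] ptr=15 lookahead=$ remaining=[$]
Step 36: reduce T->F. Stack=[E - T] ptr=15 lookahead=$ remaining=[$]
Step 37: reduce E->E - T. Stack=[E] ptr=15 lookahead=$ remaining=[$]
Step 38: accept. Stack=[E] ptr=15 lookahead=$ remaining=[$]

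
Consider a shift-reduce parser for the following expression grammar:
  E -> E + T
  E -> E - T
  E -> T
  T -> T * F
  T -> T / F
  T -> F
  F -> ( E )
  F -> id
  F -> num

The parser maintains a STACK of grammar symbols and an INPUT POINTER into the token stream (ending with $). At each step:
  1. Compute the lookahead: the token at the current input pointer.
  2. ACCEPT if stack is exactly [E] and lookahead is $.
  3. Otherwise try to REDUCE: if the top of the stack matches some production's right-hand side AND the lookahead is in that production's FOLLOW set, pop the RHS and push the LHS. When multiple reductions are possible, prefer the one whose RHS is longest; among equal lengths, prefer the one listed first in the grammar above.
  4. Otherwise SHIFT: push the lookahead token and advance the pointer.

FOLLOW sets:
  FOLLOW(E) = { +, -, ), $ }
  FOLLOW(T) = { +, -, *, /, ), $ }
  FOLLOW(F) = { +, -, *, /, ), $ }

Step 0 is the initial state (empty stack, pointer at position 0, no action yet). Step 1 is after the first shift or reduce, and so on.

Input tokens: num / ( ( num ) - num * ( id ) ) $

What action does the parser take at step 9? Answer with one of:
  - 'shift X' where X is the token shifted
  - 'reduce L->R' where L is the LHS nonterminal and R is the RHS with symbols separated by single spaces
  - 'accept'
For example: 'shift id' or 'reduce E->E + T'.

Answer: reduce T->F

Derivation:
Step 1: shift num. Stack=[num] ptr=1 lookahead=/ remaining=[/ ( ( num ) - num * ( id ) ) $]
Step 2: reduce F->num. Stack=[F] ptr=1 lookahead=/ remaining=[/ ( ( num ) - num * ( id ) ) $]
Step 3: reduce T->F. Stack=[T] ptr=1 lookahead=/ remaining=[/ ( ( num ) - num * ( id ) ) $]
Step 4: shift /. Stack=[T /] ptr=2 lookahead=( remaining=[( ( num ) - num * ( id ) ) $]
Step 5: shift (. Stack=[T / (] ptr=3 lookahead=( remaining=[( num ) - num * ( id ) ) $]
Step 6: shift (. Stack=[T / ( (] ptr=4 lookahead=num remaining=[num ) - num * ( id ) ) $]
Step 7: shift num. Stack=[T / ( ( num] ptr=5 lookahead=) remaining=[) - num * ( id ) ) $]
Step 8: reduce F->num. Stack=[T / ( ( F] ptr=5 lookahead=) remaining=[) - num * ( id ) ) $]
Step 9: reduce T->F. Stack=[T / ( ( T] ptr=5 lookahead=) remaining=[) - num * ( id ) ) $]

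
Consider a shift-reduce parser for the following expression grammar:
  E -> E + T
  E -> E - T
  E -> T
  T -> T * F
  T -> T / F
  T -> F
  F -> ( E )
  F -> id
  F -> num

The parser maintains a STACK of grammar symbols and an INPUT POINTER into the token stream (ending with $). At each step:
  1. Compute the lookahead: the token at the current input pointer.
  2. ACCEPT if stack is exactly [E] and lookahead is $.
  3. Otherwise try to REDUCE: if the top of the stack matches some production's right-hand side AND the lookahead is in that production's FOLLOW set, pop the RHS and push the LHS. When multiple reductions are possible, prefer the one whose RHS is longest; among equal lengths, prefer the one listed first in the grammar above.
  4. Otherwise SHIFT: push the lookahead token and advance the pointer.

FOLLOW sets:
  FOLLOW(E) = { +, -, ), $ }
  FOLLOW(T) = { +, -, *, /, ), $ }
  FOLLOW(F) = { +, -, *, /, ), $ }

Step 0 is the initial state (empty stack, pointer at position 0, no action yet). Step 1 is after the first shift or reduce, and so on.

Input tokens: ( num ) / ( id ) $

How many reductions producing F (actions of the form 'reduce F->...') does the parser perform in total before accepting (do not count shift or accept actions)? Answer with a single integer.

Answer: 4

Derivation:
Step 1: shift (. Stack=[(] ptr=1 lookahead=num remaining=[num ) / ( id ) $]
Step 2: shift num. Stack=[( num] ptr=2 lookahead=) remaining=[) / ( id ) $]
Step 3: reduce F->num. Stack=[( F] ptr=2 lookahead=) remaining=[) / ( id ) $]
Step 4: reduce T->F. Stack=[( T] ptr=2 lookahead=) remaining=[) / ( id ) $]
Step 5: reduce E->T. Stack=[( E] ptr=2 lookahead=) remaining=[) / ( id ) $]
Step 6: shift ). Stack=[( E )] ptr=3 lookahead=/ remaining=[/ ( id ) $]
Step 7: reduce F->( E ). Stack=[F] ptr=3 lookahead=/ remaining=[/ ( id ) $]
Step 8: reduce T->F. Stack=[T] ptr=3 lookahead=/ remaining=[/ ( id ) $]
Step 9: shift /. Stack=[T /] ptr=4 lookahead=( remaining=[( id ) $]
Step 10: shift (. Stack=[T / (] ptr=5 lookahead=id remaining=[id ) $]
Step 11: shift id. Stack=[T / ( id] ptr=6 lookahead=) remaining=[) $]
Step 12: reduce F->id. Stack=[T / ( F] ptr=6 lookahead=) remaining=[) $]
Step 13: reduce T->F. Stack=[T / ( T] ptr=6 lookahead=) remaining=[) $]
Step 14: reduce E->T. Stack=[T / ( E] ptr=6 lookahead=) remaining=[) $]
Step 15: shift ). Stack=[T / ( E )] ptr=7 lookahead=$ remaining=[$]
Step 16: reduce F->( E ). Stack=[T / F] ptr=7 lookahead=$ remaining=[$]
Step 17: reduce T->T / F. Stack=[T] ptr=7 lookahead=$ remaining=[$]
Step 18: reduce E->T. Stack=[E] ptr=7 lookahead=$ remaining=[$]
Step 19: accept. Stack=[E] ptr=7 lookahead=$ remaining=[$]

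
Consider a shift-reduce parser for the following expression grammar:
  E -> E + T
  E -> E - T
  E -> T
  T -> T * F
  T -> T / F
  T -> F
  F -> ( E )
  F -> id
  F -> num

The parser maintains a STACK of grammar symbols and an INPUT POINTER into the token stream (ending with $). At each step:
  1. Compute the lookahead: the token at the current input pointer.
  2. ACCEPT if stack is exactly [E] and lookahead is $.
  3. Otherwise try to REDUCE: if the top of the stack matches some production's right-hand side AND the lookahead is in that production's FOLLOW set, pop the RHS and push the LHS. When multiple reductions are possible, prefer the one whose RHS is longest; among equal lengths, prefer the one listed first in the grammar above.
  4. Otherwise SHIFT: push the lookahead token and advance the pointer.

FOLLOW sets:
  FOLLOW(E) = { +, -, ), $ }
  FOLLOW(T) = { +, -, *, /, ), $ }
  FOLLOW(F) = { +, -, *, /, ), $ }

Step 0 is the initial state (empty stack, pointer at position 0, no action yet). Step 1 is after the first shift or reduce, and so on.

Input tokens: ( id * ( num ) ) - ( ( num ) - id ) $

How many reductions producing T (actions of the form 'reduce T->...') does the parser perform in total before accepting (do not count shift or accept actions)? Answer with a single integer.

Step 1: shift (. Stack=[(] ptr=1 lookahead=id remaining=[id * ( num ) ) - ( ( num ) - id ) $]
Step 2: shift id. Stack=[( id] ptr=2 lookahead=* remaining=[* ( num ) ) - ( ( num ) - id ) $]
Step 3: reduce F->id. Stack=[( F] ptr=2 lookahead=* remaining=[* ( num ) ) - ( ( num ) - id ) $]
Step 4: reduce T->F. Stack=[( T] ptr=2 lookahead=* remaining=[* ( num ) ) - ( ( num ) - id ) $]
Step 5: shift *. Stack=[( T *] ptr=3 lookahead=( remaining=[( num ) ) - ( ( num ) - id ) $]
Step 6: shift (. Stack=[( T * (] ptr=4 lookahead=num remaining=[num ) ) - ( ( num ) - id ) $]
Step 7: shift num. Stack=[( T * ( num] ptr=5 lookahead=) remaining=[) ) - ( ( num ) - id ) $]
Step 8: reduce F->num. Stack=[( T * ( F] ptr=5 lookahead=) remaining=[) ) - ( ( num ) - id ) $]
Step 9: reduce T->F. Stack=[( T * ( T] ptr=5 lookahead=) remaining=[) ) - ( ( num ) - id ) $]
Step 10: reduce E->T. Stack=[( T * ( E] ptr=5 lookahead=) remaining=[) ) - ( ( num ) - id ) $]
Step 11: shift ). Stack=[( T * ( E )] ptr=6 lookahead=) remaining=[) - ( ( num ) - id ) $]
Step 12: reduce F->( E ). Stack=[( T * F] ptr=6 lookahead=) remaining=[) - ( ( num ) - id ) $]
Step 13: reduce T->T * F. Stack=[( T] ptr=6 lookahead=) remaining=[) - ( ( num ) - id ) $]
Step 14: reduce E->T. Stack=[( E] ptr=6 lookahead=) remaining=[) - ( ( num ) - id ) $]
Step 15: shift ). Stack=[( E )] ptr=7 lookahead=- remaining=[- ( ( num ) - id ) $]
Step 16: reduce F->( E ). Stack=[F] ptr=7 lookahead=- remaining=[- ( ( num ) - id ) $]
Step 17: reduce T->F. Stack=[T] ptr=7 lookahead=- remaining=[- ( ( num ) - id ) $]
Step 18: reduce E->T. Stack=[E] ptr=7 lookahead=- remaining=[- ( ( num ) - id ) $]
Step 19: shift -. Stack=[E -] ptr=8 lookahead=( remaining=[( ( num ) - id ) $]
Step 20: shift (. Stack=[E - (] ptr=9 lookahead=( remaining=[( num ) - id ) $]
Step 21: shift (. Stack=[E - ( (] ptr=10 lookahead=num remaining=[num ) - id ) $]
Step 22: shift num. Stack=[E - ( ( num] ptr=11 lookahead=) remaining=[) - id ) $]
Step 23: reduce F->num. Stack=[E - ( ( F] ptr=11 lookahead=) remaining=[) - id ) $]
Step 24: reduce T->F. Stack=[E - ( ( T] ptr=11 lookahead=) remaining=[) - id ) $]
Step 25: reduce E->T. Stack=[E - ( ( E] ptr=11 lookahead=) remaining=[) - id ) $]
Step 26: shift ). Stack=[E - ( ( E )] ptr=12 lookahead=- remaining=[- id ) $]
Step 27: reduce F->( E ). Stack=[E - ( F] ptr=12 lookahead=- remaining=[- id ) $]
Step 28: reduce T->F. Stack=[E - ( T] ptr=12 lookahead=- remaining=[- id ) $]
Step 29: reduce E->T. Stack=[E - ( E] ptr=12 lookahead=- remaining=[- id ) $]
Step 30: shift -. Stack=[E - ( E -] ptr=13 lookahead=id remaining=[id ) $]
Step 31: shift id. Stack=[E - ( E - id] ptr=14 lookahead=) remaining=[) $]
Step 32: reduce F->id. Stack=[E - ( E - F] ptr=14 lookahead=) remaining=[) $]
Step 33: reduce T->F. Stack=[E - ( E - T] ptr=14 lookahead=) remaining=[) $]
Step 34: reduce E->E - T. Stack=[E - ( E] ptr=14 lookahead=) remaining=[) $]
Step 35: shift ). Stack=[E - ( E )] ptr=15 lookahead=$ remaining=[$]
Step 36: reduce F->( E ). Stack=[E - F] ptr=15 lookahead=$ remaining=[$]
Step 37: reduce T->F. Stack=[E - T] ptr=15 lookahead=$ remaining=[$]
Step 38: reduce E->E - T. Stack=[E] ptr=15 lookahead=$ remaining=[$]
Step 39: accept. Stack=[E] ptr=15 lookahead=$ remaining=[$]

Answer: 8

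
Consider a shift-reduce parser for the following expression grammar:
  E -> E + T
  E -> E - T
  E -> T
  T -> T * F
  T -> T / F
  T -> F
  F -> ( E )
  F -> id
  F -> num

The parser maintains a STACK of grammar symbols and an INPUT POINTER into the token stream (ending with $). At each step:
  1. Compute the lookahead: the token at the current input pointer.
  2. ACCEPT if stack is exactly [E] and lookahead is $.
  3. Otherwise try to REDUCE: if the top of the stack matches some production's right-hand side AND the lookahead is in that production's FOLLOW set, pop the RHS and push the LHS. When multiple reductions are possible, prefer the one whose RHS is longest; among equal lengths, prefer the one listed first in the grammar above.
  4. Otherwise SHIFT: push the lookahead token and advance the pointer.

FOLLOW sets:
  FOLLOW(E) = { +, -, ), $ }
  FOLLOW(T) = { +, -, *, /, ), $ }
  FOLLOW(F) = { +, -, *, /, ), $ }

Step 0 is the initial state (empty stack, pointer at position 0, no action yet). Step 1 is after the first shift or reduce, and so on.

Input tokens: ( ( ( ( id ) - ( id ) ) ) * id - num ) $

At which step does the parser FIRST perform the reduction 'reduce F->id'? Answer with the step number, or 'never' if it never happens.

Answer: 6

Derivation:
Step 1: shift (. Stack=[(] ptr=1 lookahead=( remaining=[( ( ( id ) - ( id ) ) ) * id - num ) $]
Step 2: shift (. Stack=[( (] ptr=2 lookahead=( remaining=[( ( id ) - ( id ) ) ) * id - num ) $]
Step 3: shift (. Stack=[( ( (] ptr=3 lookahead=( remaining=[( id ) - ( id ) ) ) * id - num ) $]
Step 4: shift (. Stack=[( ( ( (] ptr=4 lookahead=id remaining=[id ) - ( id ) ) ) * id - num ) $]
Step 5: shift id. Stack=[( ( ( ( id] ptr=5 lookahead=) remaining=[) - ( id ) ) ) * id - num ) $]
Step 6: reduce F->id. Stack=[( ( ( ( F] ptr=5 lookahead=) remaining=[) - ( id ) ) ) * id - num ) $]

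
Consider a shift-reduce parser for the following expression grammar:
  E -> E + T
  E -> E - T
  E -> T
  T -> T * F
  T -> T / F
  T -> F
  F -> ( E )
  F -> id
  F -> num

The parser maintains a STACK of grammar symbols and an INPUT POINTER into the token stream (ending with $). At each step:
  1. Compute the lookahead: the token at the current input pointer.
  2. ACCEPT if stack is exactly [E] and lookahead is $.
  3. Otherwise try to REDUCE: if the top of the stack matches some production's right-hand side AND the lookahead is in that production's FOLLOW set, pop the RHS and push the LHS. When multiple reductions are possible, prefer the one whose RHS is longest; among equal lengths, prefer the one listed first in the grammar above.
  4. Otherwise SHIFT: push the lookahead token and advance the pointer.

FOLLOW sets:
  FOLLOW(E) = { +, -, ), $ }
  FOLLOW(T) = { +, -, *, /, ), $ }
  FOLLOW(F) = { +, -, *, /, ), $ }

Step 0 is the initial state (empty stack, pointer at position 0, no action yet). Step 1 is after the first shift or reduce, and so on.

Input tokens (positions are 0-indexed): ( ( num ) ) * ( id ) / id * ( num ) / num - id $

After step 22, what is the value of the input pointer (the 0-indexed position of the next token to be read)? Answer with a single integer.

Answer: 9

Derivation:
Step 1: shift (. Stack=[(] ptr=1 lookahead=( remaining=[( num ) ) * ( id ) / id * ( num ) / num - id $]
Step 2: shift (. Stack=[( (] ptr=2 lookahead=num remaining=[num ) ) * ( id ) / id * ( num ) / num - id $]
Step 3: shift num. Stack=[( ( num] ptr=3 lookahead=) remaining=[) ) * ( id ) / id * ( num ) / num - id $]
Step 4: reduce F->num. Stack=[( ( F] ptr=3 lookahead=) remaining=[) ) * ( id ) / id * ( num ) / num - id $]
Step 5: reduce T->F. Stack=[( ( T] ptr=3 lookahead=) remaining=[) ) * ( id ) / id * ( num ) / num - id $]
Step 6: reduce E->T. Stack=[( ( E] ptr=3 lookahead=) remaining=[) ) * ( id ) / id * ( num ) / num - id $]
Step 7: shift ). Stack=[( ( E )] ptr=4 lookahead=) remaining=[) * ( id ) / id * ( num ) / num - id $]
Step 8: reduce F->( E ). Stack=[( F] ptr=4 lookahead=) remaining=[) * ( id ) / id * ( num ) / num - id $]
Step 9: reduce T->F. Stack=[( T] ptr=4 lookahead=) remaining=[) * ( id ) / id * ( num ) / num - id $]
Step 10: reduce E->T. Stack=[( E] ptr=4 lookahead=) remaining=[) * ( id ) / id * ( num ) / num - id $]
Step 11: shift ). Stack=[( E )] ptr=5 lookahead=* remaining=[* ( id ) / id * ( num ) / num - id $]
Step 12: reduce F->( E ). Stack=[F] ptr=5 lookahead=* remaining=[* ( id ) / id * ( num ) / num - id $]
Step 13: reduce T->F. Stack=[T] ptr=5 lookahead=* remaining=[* ( id ) / id * ( num ) / num - id $]
Step 14: shift *. Stack=[T *] ptr=6 lookahead=( remaining=[( id ) / id * ( num ) / num - id $]
Step 15: shift (. Stack=[T * (] ptr=7 lookahead=id remaining=[id ) / id * ( num ) / num - id $]
Step 16: shift id. Stack=[T * ( id] ptr=8 lookahead=) remaining=[) / id * ( num ) / num - id $]
Step 17: reduce F->id. Stack=[T * ( F] ptr=8 lookahead=) remaining=[) / id * ( num ) / num - id $]
Step 18: reduce T->F. Stack=[T * ( T] ptr=8 lookahead=) remaining=[) / id * ( num ) / num - id $]
Step 19: reduce E->T. Stack=[T * ( E] ptr=8 lookahead=) remaining=[) / id * ( num ) / num - id $]
Step 20: shift ). Stack=[T * ( E )] ptr=9 lookahead=/ remaining=[/ id * ( num ) / num - id $]
Step 21: reduce F->( E ). Stack=[T * F] ptr=9 lookahead=/ remaining=[/ id * ( num ) / num - id $]
Step 22: reduce T->T * F. Stack=[T] ptr=9 lookahead=/ remaining=[/ id * ( num ) / num - id $]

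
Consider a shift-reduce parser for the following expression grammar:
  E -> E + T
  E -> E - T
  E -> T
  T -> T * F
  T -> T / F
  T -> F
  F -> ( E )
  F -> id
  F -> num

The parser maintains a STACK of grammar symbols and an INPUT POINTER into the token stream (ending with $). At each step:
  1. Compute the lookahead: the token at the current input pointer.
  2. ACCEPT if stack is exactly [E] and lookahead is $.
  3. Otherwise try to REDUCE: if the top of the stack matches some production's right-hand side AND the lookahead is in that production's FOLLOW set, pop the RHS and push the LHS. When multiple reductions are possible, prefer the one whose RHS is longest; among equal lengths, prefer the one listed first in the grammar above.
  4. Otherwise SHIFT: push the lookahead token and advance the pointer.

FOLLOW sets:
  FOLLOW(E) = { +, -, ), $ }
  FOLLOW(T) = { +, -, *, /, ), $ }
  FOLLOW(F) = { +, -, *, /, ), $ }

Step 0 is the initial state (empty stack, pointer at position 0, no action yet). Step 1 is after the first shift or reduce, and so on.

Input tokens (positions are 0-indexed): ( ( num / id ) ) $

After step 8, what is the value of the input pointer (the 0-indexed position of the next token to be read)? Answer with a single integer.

Answer: 5

Derivation:
Step 1: shift (. Stack=[(] ptr=1 lookahead=( remaining=[( num / id ) ) $]
Step 2: shift (. Stack=[( (] ptr=2 lookahead=num remaining=[num / id ) ) $]
Step 3: shift num. Stack=[( ( num] ptr=3 lookahead=/ remaining=[/ id ) ) $]
Step 4: reduce F->num. Stack=[( ( F] ptr=3 lookahead=/ remaining=[/ id ) ) $]
Step 5: reduce T->F. Stack=[( ( T] ptr=3 lookahead=/ remaining=[/ id ) ) $]
Step 6: shift /. Stack=[( ( T /] ptr=4 lookahead=id remaining=[id ) ) $]
Step 7: shift id. Stack=[( ( T / id] ptr=5 lookahead=) remaining=[) ) $]
Step 8: reduce F->id. Stack=[( ( T / F] ptr=5 lookahead=) remaining=[) ) $]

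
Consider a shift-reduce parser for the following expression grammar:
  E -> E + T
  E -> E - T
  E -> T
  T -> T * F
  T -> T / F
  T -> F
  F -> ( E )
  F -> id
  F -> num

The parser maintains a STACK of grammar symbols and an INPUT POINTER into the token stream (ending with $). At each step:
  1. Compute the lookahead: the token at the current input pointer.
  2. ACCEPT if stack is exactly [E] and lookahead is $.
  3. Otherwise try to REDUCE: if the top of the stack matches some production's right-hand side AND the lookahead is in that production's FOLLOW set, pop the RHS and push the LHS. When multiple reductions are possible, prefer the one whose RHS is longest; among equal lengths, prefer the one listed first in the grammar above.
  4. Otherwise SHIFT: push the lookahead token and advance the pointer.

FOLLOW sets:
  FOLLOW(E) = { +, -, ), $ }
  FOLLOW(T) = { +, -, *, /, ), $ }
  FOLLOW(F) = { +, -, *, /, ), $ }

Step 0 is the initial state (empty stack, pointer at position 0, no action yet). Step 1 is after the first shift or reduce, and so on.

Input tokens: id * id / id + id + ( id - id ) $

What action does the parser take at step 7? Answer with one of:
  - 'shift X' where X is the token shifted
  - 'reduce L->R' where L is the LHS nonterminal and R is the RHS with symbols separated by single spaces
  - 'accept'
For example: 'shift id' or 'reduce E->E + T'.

Answer: reduce T->T * F

Derivation:
Step 1: shift id. Stack=[id] ptr=1 lookahead=* remaining=[* id / id + id + ( id - id ) $]
Step 2: reduce F->id. Stack=[F] ptr=1 lookahead=* remaining=[* id / id + id + ( id - id ) $]
Step 3: reduce T->F. Stack=[T] ptr=1 lookahead=* remaining=[* id / id + id + ( id - id ) $]
Step 4: shift *. Stack=[T *] ptr=2 lookahead=id remaining=[id / id + id + ( id - id ) $]
Step 5: shift id. Stack=[T * id] ptr=3 lookahead=/ remaining=[/ id + id + ( id - id ) $]
Step 6: reduce F->id. Stack=[T * F] ptr=3 lookahead=/ remaining=[/ id + id + ( id - id ) $]
Step 7: reduce T->T * F. Stack=[T] ptr=3 lookahead=/ remaining=[/ id + id + ( id - id ) $]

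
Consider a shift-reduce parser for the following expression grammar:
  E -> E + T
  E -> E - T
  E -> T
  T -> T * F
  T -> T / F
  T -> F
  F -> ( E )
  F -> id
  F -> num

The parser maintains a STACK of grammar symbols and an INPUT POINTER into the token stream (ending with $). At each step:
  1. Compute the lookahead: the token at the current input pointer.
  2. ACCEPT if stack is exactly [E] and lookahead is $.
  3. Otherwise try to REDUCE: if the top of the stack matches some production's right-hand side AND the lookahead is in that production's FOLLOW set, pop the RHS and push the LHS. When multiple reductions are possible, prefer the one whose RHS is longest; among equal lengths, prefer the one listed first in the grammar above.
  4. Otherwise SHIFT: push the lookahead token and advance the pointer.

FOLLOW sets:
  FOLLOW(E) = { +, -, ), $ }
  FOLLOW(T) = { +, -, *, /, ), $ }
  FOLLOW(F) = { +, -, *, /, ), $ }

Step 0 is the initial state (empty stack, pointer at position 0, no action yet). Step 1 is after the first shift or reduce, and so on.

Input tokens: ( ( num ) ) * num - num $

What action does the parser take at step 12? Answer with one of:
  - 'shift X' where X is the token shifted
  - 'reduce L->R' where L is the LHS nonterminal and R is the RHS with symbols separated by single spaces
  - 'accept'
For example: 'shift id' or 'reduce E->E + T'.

Answer: reduce F->( E )

Derivation:
Step 1: shift (. Stack=[(] ptr=1 lookahead=( remaining=[( num ) ) * num - num $]
Step 2: shift (. Stack=[( (] ptr=2 lookahead=num remaining=[num ) ) * num - num $]
Step 3: shift num. Stack=[( ( num] ptr=3 lookahead=) remaining=[) ) * num - num $]
Step 4: reduce F->num. Stack=[( ( F] ptr=3 lookahead=) remaining=[) ) * num - num $]
Step 5: reduce T->F. Stack=[( ( T] ptr=3 lookahead=) remaining=[) ) * num - num $]
Step 6: reduce E->T. Stack=[( ( E] ptr=3 lookahead=) remaining=[) ) * num - num $]
Step 7: shift ). Stack=[( ( E )] ptr=4 lookahead=) remaining=[) * num - num $]
Step 8: reduce F->( E ). Stack=[( F] ptr=4 lookahead=) remaining=[) * num - num $]
Step 9: reduce T->F. Stack=[( T] ptr=4 lookahead=) remaining=[) * num - num $]
Step 10: reduce E->T. Stack=[( E] ptr=4 lookahead=) remaining=[) * num - num $]
Step 11: shift ). Stack=[( E )] ptr=5 lookahead=* remaining=[* num - num $]
Step 12: reduce F->( E ). Stack=[F] ptr=5 lookahead=* remaining=[* num - num $]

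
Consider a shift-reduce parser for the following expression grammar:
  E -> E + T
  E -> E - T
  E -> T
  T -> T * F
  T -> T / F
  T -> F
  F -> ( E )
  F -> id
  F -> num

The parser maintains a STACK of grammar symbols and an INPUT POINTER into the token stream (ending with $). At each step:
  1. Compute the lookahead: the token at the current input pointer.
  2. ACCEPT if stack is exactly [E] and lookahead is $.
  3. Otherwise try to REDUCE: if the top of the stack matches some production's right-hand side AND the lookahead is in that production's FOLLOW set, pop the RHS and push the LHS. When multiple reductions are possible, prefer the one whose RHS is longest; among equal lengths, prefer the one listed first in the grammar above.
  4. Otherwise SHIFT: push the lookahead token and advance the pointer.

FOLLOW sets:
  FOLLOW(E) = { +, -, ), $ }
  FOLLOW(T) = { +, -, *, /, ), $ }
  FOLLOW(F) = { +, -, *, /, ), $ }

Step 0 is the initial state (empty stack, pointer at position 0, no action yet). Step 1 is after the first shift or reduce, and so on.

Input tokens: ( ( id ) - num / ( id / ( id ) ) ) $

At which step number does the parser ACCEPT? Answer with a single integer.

Step 1: shift (. Stack=[(] ptr=1 lookahead=( remaining=[( id ) - num / ( id / ( id ) ) ) $]
Step 2: shift (. Stack=[( (] ptr=2 lookahead=id remaining=[id ) - num / ( id / ( id ) ) ) $]
Step 3: shift id. Stack=[( ( id] ptr=3 lookahead=) remaining=[) - num / ( id / ( id ) ) ) $]
Step 4: reduce F->id. Stack=[( ( F] ptr=3 lookahead=) remaining=[) - num / ( id / ( id ) ) ) $]
Step 5: reduce T->F. Stack=[( ( T] ptr=3 lookahead=) remaining=[) - num / ( id / ( id ) ) ) $]
Step 6: reduce E->T. Stack=[( ( E] ptr=3 lookahead=) remaining=[) - num / ( id / ( id ) ) ) $]
Step 7: shift ). Stack=[( ( E )] ptr=4 lookahead=- remaining=[- num / ( id / ( id ) ) ) $]
Step 8: reduce F->( E ). Stack=[( F] ptr=4 lookahead=- remaining=[- num / ( id / ( id ) ) ) $]
Step 9: reduce T->F. Stack=[( T] ptr=4 lookahead=- remaining=[- num / ( id / ( id ) ) ) $]
Step 10: reduce E->T. Stack=[( E] ptr=4 lookahead=- remaining=[- num / ( id / ( id ) ) ) $]
Step 11: shift -. Stack=[( E -] ptr=5 lookahead=num remaining=[num / ( id / ( id ) ) ) $]
Step 12: shift num. Stack=[( E - num] ptr=6 lookahead=/ remaining=[/ ( id / ( id ) ) ) $]
Step 13: reduce F->num. Stack=[( E - F] ptr=6 lookahead=/ remaining=[/ ( id / ( id ) ) ) $]
Step 14: reduce T->F. Stack=[( E - T] ptr=6 lookahead=/ remaining=[/ ( id / ( id ) ) ) $]
Step 15: shift /. Stack=[( E - T /] ptr=7 lookahead=( remaining=[( id / ( id ) ) ) $]
Step 16: shift (. Stack=[( E - T / (] ptr=8 lookahead=id remaining=[id / ( id ) ) ) $]
Step 17: shift id. Stack=[( E - T / ( id] ptr=9 lookahead=/ remaining=[/ ( id ) ) ) $]
Step 18: reduce F->id. Stack=[( E - T / ( F] ptr=9 lookahead=/ remaining=[/ ( id ) ) ) $]
Step 19: reduce T->F. Stack=[( E - T / ( T] ptr=9 lookahead=/ remaining=[/ ( id ) ) ) $]
Step 20: shift /. Stack=[( E - T / ( T /] ptr=10 lookahead=( remaining=[( id ) ) ) $]
Step 21: shift (. Stack=[( E - T / ( T / (] ptr=11 lookahead=id remaining=[id ) ) ) $]
Step 22: shift id. Stack=[( E - T / ( T / ( id] ptr=12 lookahead=) remaining=[) ) ) $]
Step 23: reduce F->id. Stack=[( E - T / ( T / ( F] ptr=12 lookahead=) remaining=[) ) ) $]
Step 24: reduce T->F. Stack=[( E - T / ( T / ( T] ptr=12 lookahead=) remaining=[) ) ) $]
Step 25: reduce E->T. Stack=[( E - T / ( T / ( E] ptr=12 lookahead=) remaining=[) ) ) $]
Step 26: shift ). Stack=[( E - T / ( T / ( E )] ptr=13 lookahead=) remaining=[) ) $]
Step 27: reduce F->( E ). Stack=[( E - T / ( T / F] ptr=13 lookahead=) remaining=[) ) $]
Step 28: reduce T->T / F. Stack=[( E - T / ( T] ptr=13 lookahead=) remaining=[) ) $]
Step 29: reduce E->T. Stack=[( E - T / ( E] ptr=13 lookahead=) remaining=[) ) $]
Step 30: shift ). Stack=[( E - T / ( E )] ptr=14 lookahead=) remaining=[) $]
Step 31: reduce F->( E ). Stack=[( E - T / F] ptr=14 lookahead=) remaining=[) $]
Step 32: reduce T->T / F. Stack=[( E - T] ptr=14 lookahead=) remaining=[) $]
Step 33: reduce E->E - T. Stack=[( E] ptr=14 lookahead=) remaining=[) $]
Step 34: shift ). Stack=[( E )] ptr=15 lookahead=$ remaining=[$]
Step 35: reduce F->( E ). Stack=[F] ptr=15 lookahead=$ remaining=[$]
Step 36: reduce T->F. Stack=[T] ptr=15 lookahead=$ remaining=[$]
Step 37: reduce E->T. Stack=[E] ptr=15 lookahead=$ remaining=[$]
Step 38: accept. Stack=[E] ptr=15 lookahead=$ remaining=[$]

Answer: 38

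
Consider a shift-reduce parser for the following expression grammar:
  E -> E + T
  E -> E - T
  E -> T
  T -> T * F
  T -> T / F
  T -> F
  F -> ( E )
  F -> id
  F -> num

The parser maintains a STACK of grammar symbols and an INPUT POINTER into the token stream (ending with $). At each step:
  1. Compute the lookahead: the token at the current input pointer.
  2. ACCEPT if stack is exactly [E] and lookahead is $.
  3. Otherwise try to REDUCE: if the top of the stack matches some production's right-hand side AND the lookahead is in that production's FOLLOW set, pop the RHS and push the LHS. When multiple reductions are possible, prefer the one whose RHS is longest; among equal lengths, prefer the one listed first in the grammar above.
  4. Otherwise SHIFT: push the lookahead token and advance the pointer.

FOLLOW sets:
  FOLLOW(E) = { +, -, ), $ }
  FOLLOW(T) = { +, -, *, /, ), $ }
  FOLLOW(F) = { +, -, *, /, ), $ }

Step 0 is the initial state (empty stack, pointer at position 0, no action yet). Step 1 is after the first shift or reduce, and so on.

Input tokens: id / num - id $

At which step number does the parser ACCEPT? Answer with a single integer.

Answer: 14

Derivation:
Step 1: shift id. Stack=[id] ptr=1 lookahead=/ remaining=[/ num - id $]
Step 2: reduce F->id. Stack=[F] ptr=1 lookahead=/ remaining=[/ num - id $]
Step 3: reduce T->F. Stack=[T] ptr=1 lookahead=/ remaining=[/ num - id $]
Step 4: shift /. Stack=[T /] ptr=2 lookahead=num remaining=[num - id $]
Step 5: shift num. Stack=[T / num] ptr=3 lookahead=- remaining=[- id $]
Step 6: reduce F->num. Stack=[T / F] ptr=3 lookahead=- remaining=[- id $]
Step 7: reduce T->T / F. Stack=[T] ptr=3 lookahead=- remaining=[- id $]
Step 8: reduce E->T. Stack=[E] ptr=3 lookahead=- remaining=[- id $]
Step 9: shift -. Stack=[E -] ptr=4 lookahead=id remaining=[id $]
Step 10: shift id. Stack=[E - id] ptr=5 lookahead=$ remaining=[$]
Step 11: reduce F->id. Stack=[E - F] ptr=5 lookahead=$ remaining=[$]
Step 12: reduce T->F. Stack=[E - T] ptr=5 lookahead=$ remaining=[$]
Step 13: reduce E->E - T. Stack=[E] ptr=5 lookahead=$ remaining=[$]
Step 14: accept. Stack=[E] ptr=5 lookahead=$ remaining=[$]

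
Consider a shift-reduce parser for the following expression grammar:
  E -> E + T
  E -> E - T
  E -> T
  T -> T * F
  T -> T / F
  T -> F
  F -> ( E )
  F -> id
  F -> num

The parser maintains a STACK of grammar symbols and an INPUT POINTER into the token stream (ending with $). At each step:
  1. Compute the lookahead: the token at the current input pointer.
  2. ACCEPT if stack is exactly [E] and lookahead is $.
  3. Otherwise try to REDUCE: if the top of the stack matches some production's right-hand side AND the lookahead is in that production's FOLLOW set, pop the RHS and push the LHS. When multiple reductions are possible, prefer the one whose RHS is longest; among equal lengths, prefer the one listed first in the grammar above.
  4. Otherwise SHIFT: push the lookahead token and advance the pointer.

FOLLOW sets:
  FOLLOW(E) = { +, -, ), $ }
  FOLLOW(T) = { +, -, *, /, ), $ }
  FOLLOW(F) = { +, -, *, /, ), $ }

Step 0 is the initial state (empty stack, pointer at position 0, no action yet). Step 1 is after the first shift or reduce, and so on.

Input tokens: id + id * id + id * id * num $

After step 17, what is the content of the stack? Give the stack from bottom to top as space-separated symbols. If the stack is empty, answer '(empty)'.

Answer: E + T

Derivation:
Step 1: shift id. Stack=[id] ptr=1 lookahead=+ remaining=[+ id * id + id * id * num $]
Step 2: reduce F->id. Stack=[F] ptr=1 lookahead=+ remaining=[+ id * id + id * id * num $]
Step 3: reduce T->F. Stack=[T] ptr=1 lookahead=+ remaining=[+ id * id + id * id * num $]
Step 4: reduce E->T. Stack=[E] ptr=1 lookahead=+ remaining=[+ id * id + id * id * num $]
Step 5: shift +. Stack=[E +] ptr=2 lookahead=id remaining=[id * id + id * id * num $]
Step 6: shift id. Stack=[E + id] ptr=3 lookahead=* remaining=[* id + id * id * num $]
Step 7: reduce F->id. Stack=[E + F] ptr=3 lookahead=* remaining=[* id + id * id * num $]
Step 8: reduce T->F. Stack=[E + T] ptr=3 lookahead=* remaining=[* id + id * id * num $]
Step 9: shift *. Stack=[E + T *] ptr=4 lookahead=id remaining=[id + id * id * num $]
Step 10: shift id. Stack=[E + T * id] ptr=5 lookahead=+ remaining=[+ id * id * num $]
Step 11: reduce F->id. Stack=[E + T * F] ptr=5 lookahead=+ remaining=[+ id * id * num $]
Step 12: reduce T->T * F. Stack=[E + T] ptr=5 lookahead=+ remaining=[+ id * id * num $]
Step 13: reduce E->E + T. Stack=[E] ptr=5 lookahead=+ remaining=[+ id * id * num $]
Step 14: shift +. Stack=[E +] ptr=6 lookahead=id remaining=[id * id * num $]
Step 15: shift id. Stack=[E + id] ptr=7 lookahead=* remaining=[* id * num $]
Step 16: reduce F->id. Stack=[E + F] ptr=7 lookahead=* remaining=[* id * num $]
Step 17: reduce T->F. Stack=[E + T] ptr=7 lookahead=* remaining=[* id * num $]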